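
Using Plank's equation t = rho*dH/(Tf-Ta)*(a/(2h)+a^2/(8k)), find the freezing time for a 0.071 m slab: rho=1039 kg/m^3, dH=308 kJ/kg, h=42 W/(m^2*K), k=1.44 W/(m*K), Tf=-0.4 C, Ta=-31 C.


dT = -0.4 - (-31) = 30.6 K
term1 = a/(2h) = 0.071/(2*42) = 0.0008452380952
term2 = a^2/(8k) = 0.071^2/(8*1.44) = 0.0004375868056
t = rho*dH*1000/dT * (term1 + term2)
t = 1039*308*1000/30.6 * (0.0008452380952 + 0.0004375868056)
t = 13416 s

13416


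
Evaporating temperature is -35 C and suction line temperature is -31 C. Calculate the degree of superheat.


Superheat = T_suction - T_evap
Superheat = -31 - (-35)
Superheat = 4 K

4


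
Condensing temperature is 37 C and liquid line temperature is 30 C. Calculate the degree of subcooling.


Subcooling = T_cond - T_liquid
Subcooling = 37 - 30
Subcooling = 7 K

7


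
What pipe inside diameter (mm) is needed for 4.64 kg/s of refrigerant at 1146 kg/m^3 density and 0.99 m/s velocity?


A = m_dot / (rho * v) = 4.64 / (1146 * 0.99) = 0.004089763252 m^2
d = sqrt(4*A/pi) * 1000
d = 72.2 mm

72.2


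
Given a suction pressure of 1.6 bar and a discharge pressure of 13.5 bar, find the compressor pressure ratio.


PR = P_high / P_low
PR = 13.5 / 1.6
PR = 8.438

8.438


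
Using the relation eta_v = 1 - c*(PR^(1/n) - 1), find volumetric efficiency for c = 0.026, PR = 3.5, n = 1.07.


PR^(1/n) = 3.5^(1/1.07) = 3.22459226
eta_v = 1 - 0.026 * (3.22459226 - 1)
eta_v = 0.9422

0.9422


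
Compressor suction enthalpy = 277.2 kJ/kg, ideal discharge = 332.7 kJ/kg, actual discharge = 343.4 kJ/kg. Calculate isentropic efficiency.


dh_ideal = 332.7 - 277.2 = 55.5 kJ/kg
dh_actual = 343.4 - 277.2 = 66.2 kJ/kg
eta_s = dh_ideal / dh_actual = 55.5 / 66.2
eta_s = 0.8384

0.8384


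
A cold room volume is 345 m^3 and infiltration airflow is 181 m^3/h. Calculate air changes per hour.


ACH = flow / volume
ACH = 181 / 345
ACH = 0.525

0.525


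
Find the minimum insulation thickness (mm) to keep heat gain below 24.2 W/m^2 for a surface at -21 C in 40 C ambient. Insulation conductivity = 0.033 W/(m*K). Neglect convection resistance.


dT = 40 - (-21) = 61 K
thickness = k * dT / q_max * 1000
thickness = 0.033 * 61 / 24.2 * 1000
thickness = 83.2 mm

83.2


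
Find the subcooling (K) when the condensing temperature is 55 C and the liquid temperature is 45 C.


Subcooling = T_cond - T_liquid
Subcooling = 55 - 45
Subcooling = 10 K

10


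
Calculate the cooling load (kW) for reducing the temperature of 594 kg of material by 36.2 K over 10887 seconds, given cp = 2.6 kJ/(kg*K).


Q = m * cp * dT / t
Q = 594 * 2.6 * 36.2 / 10887
Q = 5.135 kW

5.135


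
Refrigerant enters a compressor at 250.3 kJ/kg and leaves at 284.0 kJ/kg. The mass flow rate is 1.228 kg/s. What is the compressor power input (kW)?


dh = 284.0 - 250.3 = 33.7 kJ/kg
W = m_dot * dh = 1.228 * 33.7 = 41.38 kW

41.38


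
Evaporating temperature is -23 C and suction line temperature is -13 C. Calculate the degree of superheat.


Superheat = T_suction - T_evap
Superheat = -13 - (-23)
Superheat = 10 K

10


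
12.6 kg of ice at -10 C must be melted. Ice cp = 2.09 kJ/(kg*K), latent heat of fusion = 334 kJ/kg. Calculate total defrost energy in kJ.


Sensible heat = cp * dT = 2.09 * 10 = 20.9 kJ/kg
Total per kg = 20.9 + 334 = 354.9 kJ/kg
Q = m * total = 12.6 * 354.9
Q = 4471.7 kJ

4471.7


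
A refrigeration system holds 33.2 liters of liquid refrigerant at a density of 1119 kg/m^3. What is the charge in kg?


Charge = V * rho / 1000
Charge = 33.2 * 1119 / 1000
Charge = 37.15 kg

37.15


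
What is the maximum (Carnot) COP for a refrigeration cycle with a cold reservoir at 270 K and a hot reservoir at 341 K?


dT = 341 - 270 = 71 K
COP_carnot = T_cold / dT = 270 / 71
COP_carnot = 3.803

3.803


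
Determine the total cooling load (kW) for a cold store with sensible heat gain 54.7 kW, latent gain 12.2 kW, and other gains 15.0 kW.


Q_total = Q_s + Q_l + Q_misc
Q_total = 54.7 + 12.2 + 15.0
Q_total = 81.9 kW

81.9


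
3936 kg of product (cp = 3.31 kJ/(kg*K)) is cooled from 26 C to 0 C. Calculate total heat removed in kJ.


dT = 26 - (0) = 26 K
Q = m * cp * dT = 3936 * 3.31 * 26
Q = 338732 kJ

338732


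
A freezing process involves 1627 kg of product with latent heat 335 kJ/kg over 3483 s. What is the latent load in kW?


Q_lat = m * h_fg / t
Q_lat = 1627 * 335 / 3483
Q_lat = 156.49 kW

156.49


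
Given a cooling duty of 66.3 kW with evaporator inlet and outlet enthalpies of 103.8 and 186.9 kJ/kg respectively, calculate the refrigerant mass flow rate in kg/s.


dh = 186.9 - 103.8 = 83.1 kJ/kg
m_dot = Q / dh = 66.3 / 83.1 = 0.7978 kg/s

0.7978


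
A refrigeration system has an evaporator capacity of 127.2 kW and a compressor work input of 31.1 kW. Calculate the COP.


COP = Q_evap / W
COP = 127.2 / 31.1
COP = 4.09

4.09


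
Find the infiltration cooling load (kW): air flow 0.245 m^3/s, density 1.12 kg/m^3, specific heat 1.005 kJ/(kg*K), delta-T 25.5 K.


Q = V_dot * rho * cp * dT
Q = 0.245 * 1.12 * 1.005 * 25.5
Q = 7.032 kW

7.032


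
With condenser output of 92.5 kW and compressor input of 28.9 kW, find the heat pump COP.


COP_hp = Q_cond / W
COP_hp = 92.5 / 28.9
COP_hp = 3.201

3.201


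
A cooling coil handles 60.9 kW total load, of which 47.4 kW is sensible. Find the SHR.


SHR = Q_sensible / Q_total
SHR = 47.4 / 60.9
SHR = 0.778

0.778


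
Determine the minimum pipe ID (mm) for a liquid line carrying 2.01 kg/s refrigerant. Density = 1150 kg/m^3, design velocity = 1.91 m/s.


A = m_dot / (rho * v) = 2.01 / (1150 * 1.91) = 0.0009150921921 m^2
d = sqrt(4*A/pi) * 1000
d = 34.1 mm

34.1


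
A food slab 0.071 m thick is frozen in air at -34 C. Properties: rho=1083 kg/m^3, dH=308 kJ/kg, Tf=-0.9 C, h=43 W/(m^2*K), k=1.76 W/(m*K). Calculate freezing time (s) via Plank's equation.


dT = -0.9 - (-34) = 33.1 K
term1 = a/(2h) = 0.071/(2*43) = 0.0008255813953
term2 = a^2/(8k) = 0.071^2/(8*1.76) = 0.0003580255682
t = rho*dH*1000/dT * (term1 + term2)
t = 1083*308*1000/33.1 * (0.0008255813953 + 0.0003580255682)
t = 11928 s

11928


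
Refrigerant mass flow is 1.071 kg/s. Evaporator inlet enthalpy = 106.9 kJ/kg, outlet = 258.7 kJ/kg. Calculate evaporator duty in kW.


dh = 258.7 - 106.9 = 151.8 kJ/kg
Q_evap = m_dot * dh = 1.071 * 151.8
Q_evap = 162.58 kW

162.58


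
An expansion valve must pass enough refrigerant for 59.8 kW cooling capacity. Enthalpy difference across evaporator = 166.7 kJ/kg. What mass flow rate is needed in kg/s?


m_dot = Q / dh
m_dot = 59.8 / 166.7
m_dot = 0.3587 kg/s

0.3587


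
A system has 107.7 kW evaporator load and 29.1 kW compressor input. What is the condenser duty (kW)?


Q_cond = Q_evap + W
Q_cond = 107.7 + 29.1
Q_cond = 136.8 kW

136.8


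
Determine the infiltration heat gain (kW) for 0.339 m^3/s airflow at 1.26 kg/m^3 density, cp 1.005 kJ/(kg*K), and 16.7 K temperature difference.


Q = V_dot * rho * cp * dT
Q = 0.339 * 1.26 * 1.005 * 16.7
Q = 7.169 kW

7.169


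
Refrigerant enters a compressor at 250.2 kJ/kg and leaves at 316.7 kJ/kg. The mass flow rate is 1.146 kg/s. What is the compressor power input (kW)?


dh = 316.7 - 250.2 = 66.5 kJ/kg
W = m_dot * dh = 1.146 * 66.5 = 76.21 kW

76.21


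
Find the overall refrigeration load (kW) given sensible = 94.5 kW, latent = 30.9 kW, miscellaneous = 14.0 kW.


Q_total = Q_s + Q_l + Q_misc
Q_total = 94.5 + 30.9 + 14.0
Q_total = 139.4 kW

139.4


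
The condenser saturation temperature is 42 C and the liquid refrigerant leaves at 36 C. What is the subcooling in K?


Subcooling = T_cond - T_liquid
Subcooling = 42 - 36
Subcooling = 6 K

6


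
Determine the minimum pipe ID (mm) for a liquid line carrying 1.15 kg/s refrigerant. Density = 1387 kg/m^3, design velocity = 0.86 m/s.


A = m_dot / (rho * v) = 1.15 / (1387 * 0.86) = 0.0009641018762 m^2
d = sqrt(4*A/pi) * 1000
d = 35.0 mm

35.0


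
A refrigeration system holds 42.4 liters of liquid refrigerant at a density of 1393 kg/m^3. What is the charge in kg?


Charge = V * rho / 1000
Charge = 42.4 * 1393 / 1000
Charge = 59.06 kg

59.06


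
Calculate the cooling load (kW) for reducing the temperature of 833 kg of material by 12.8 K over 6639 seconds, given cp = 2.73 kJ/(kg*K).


Q = m * cp * dT / t
Q = 833 * 2.73 * 12.8 / 6639
Q = 4.384 kW

4.384


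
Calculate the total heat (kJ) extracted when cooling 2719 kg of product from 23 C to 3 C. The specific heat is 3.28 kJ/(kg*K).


dT = 23 - (3) = 20 K
Q = m * cp * dT = 2719 * 3.28 * 20
Q = 178366 kJ

178366


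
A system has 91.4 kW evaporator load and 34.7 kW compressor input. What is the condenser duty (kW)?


Q_cond = Q_evap + W
Q_cond = 91.4 + 34.7
Q_cond = 126.1 kW

126.1


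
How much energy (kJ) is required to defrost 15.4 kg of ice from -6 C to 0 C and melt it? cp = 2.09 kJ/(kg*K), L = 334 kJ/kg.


Sensible heat = cp * dT = 2.09 * 6 = 12.54 kJ/kg
Total per kg = 12.54 + 334 = 346.54 kJ/kg
Q = m * total = 15.4 * 346.54
Q = 5336.7 kJ

5336.7


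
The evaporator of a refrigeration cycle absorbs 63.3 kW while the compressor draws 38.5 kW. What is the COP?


COP = Q_evap / W
COP = 63.3 / 38.5
COP = 1.644

1.644


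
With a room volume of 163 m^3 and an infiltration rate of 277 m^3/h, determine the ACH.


ACH = flow / volume
ACH = 277 / 163
ACH = 1.699

1.699


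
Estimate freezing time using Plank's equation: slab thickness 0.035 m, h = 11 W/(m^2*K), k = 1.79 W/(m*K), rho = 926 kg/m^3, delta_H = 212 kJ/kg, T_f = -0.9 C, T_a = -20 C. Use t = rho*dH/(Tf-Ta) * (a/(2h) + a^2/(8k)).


dT = -0.9 - (-20) = 19.1 K
term1 = a/(2h) = 0.035/(2*11) = 0.001590909091
term2 = a^2/(8k) = 0.035^2/(8*1.79) = 0.00008554469274
t = rho*dH*1000/dT * (term1 + term2)
t = 926*212*1000/19.1 * (0.001590909091 + 0.00008554469274)
t = 17231 s

17231


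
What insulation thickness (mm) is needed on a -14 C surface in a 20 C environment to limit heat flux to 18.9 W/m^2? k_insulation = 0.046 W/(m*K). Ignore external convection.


dT = 20 - (-14) = 34 K
thickness = k * dT / q_max * 1000
thickness = 0.046 * 34 / 18.9 * 1000
thickness = 82.8 mm

82.8


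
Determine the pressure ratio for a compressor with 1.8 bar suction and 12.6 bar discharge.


PR = P_high / P_low
PR = 12.6 / 1.8
PR = 7.0

7.0


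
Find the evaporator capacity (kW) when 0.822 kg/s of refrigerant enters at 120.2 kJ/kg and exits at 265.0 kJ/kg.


dh = 265.0 - 120.2 = 144.8 kJ/kg
Q_evap = m_dot * dh = 0.822 * 144.8
Q_evap = 119.03 kW

119.03


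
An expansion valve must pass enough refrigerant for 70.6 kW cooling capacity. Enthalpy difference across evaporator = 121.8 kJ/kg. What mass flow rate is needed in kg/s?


m_dot = Q / dh
m_dot = 70.6 / 121.8
m_dot = 0.5796 kg/s

0.5796


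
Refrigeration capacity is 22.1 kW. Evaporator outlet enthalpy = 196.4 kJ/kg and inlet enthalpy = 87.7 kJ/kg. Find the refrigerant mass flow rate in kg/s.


dh = 196.4 - 87.7 = 108.7 kJ/kg
m_dot = Q / dh = 22.1 / 108.7 = 0.2033 kg/s

0.2033


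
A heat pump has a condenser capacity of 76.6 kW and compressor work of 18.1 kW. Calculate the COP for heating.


COP_hp = Q_cond / W
COP_hp = 76.6 / 18.1
COP_hp = 4.232

4.232


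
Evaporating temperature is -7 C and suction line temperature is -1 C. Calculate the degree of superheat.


Superheat = T_suction - T_evap
Superheat = -1 - (-7)
Superheat = 6 K

6


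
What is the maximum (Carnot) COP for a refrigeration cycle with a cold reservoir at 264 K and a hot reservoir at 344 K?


dT = 344 - 264 = 80 K
COP_carnot = T_cold / dT = 264 / 80
COP_carnot = 3.3

3.3


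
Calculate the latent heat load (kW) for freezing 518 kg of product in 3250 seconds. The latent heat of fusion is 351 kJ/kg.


Q_lat = m * h_fg / t
Q_lat = 518 * 351 / 3250
Q_lat = 55.94 kW

55.94


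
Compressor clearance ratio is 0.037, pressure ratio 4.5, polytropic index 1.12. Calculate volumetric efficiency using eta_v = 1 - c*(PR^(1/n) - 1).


PR^(1/n) = 4.5^(1/1.12) = 3.83023534
eta_v = 1 - 0.037 * (3.83023534 - 1)
eta_v = 0.8953

0.8953


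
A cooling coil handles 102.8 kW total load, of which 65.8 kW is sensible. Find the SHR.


SHR = Q_sensible / Q_total
SHR = 65.8 / 102.8
SHR = 0.64

0.64


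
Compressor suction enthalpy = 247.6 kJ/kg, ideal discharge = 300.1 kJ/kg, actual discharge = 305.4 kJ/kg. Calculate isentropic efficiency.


dh_ideal = 300.1 - 247.6 = 52.5 kJ/kg
dh_actual = 305.4 - 247.6 = 57.8 kJ/kg
eta_s = dh_ideal / dh_actual = 52.5 / 57.8
eta_s = 0.9083

0.9083


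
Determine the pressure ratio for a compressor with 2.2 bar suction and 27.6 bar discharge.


PR = P_high / P_low
PR = 27.6 / 2.2
PR = 12.545

12.545


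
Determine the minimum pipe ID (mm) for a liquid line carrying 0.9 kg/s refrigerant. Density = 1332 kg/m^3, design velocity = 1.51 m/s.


A = m_dot / (rho * v) = 0.9 / (1332 * 1.51) = 0.0004474673349 m^2
d = sqrt(4*A/pi) * 1000
d = 23.9 mm

23.9


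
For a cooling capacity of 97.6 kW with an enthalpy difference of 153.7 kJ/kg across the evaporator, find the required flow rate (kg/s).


m_dot = Q / dh
m_dot = 97.6 / 153.7
m_dot = 0.635 kg/s

0.635


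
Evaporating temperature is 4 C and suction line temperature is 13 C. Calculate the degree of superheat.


Superheat = T_suction - T_evap
Superheat = 13 - (4)
Superheat = 9 K

9


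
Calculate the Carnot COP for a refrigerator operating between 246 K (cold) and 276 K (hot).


dT = 276 - 246 = 30 K
COP_carnot = T_cold / dT = 246 / 30
COP_carnot = 8.2

8.2


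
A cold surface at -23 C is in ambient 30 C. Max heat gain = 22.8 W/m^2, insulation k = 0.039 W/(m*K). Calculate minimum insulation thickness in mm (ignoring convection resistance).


dT = 30 - (-23) = 53 K
thickness = k * dT / q_max * 1000
thickness = 0.039 * 53 / 22.8 * 1000
thickness = 90.7 mm

90.7


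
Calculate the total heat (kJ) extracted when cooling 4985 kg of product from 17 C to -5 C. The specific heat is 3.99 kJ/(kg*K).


dT = 17 - (-5) = 22 K
Q = m * cp * dT = 4985 * 3.99 * 22
Q = 437583 kJ

437583


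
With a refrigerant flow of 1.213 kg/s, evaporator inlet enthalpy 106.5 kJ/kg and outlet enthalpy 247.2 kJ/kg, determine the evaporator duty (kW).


dh = 247.2 - 106.5 = 140.7 kJ/kg
Q_evap = m_dot * dh = 1.213 * 140.7
Q_evap = 170.67 kW

170.67


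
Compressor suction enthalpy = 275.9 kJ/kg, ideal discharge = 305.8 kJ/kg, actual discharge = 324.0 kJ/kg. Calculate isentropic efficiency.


dh_ideal = 305.8 - 275.9 = 29.9 kJ/kg
dh_actual = 324.0 - 275.9 = 48.1 kJ/kg
eta_s = dh_ideal / dh_actual = 29.9 / 48.1
eta_s = 0.6216

0.6216


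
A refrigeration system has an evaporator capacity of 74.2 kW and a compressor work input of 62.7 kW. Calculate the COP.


COP = Q_evap / W
COP = 74.2 / 62.7
COP = 1.183

1.183


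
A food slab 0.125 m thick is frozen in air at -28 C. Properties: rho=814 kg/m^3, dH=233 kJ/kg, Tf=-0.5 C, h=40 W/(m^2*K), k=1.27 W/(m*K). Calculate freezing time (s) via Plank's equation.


dT = -0.5 - (-28) = 27.5 K
term1 = a/(2h) = 0.125/(2*40) = 0.0015625
term2 = a^2/(8k) = 0.125^2/(8*1.27) = 0.001537893701
t = rho*dH*1000/dT * (term1 + term2)
t = 814*233*1000/27.5 * (0.0015625 + 0.001537893701)
t = 21383 s

21383


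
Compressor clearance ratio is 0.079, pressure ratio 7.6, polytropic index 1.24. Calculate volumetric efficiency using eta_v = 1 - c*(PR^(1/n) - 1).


PR^(1/n) = 7.6^(1/1.24) = 5.13255418
eta_v = 1 - 0.079 * (5.13255418 - 1)
eta_v = 0.6735

0.6735


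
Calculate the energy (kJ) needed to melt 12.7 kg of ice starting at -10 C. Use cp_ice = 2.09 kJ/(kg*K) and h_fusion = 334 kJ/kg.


Sensible heat = cp * dT = 2.09 * 10 = 20.9 kJ/kg
Total per kg = 20.9 + 334 = 354.9 kJ/kg
Q = m * total = 12.7 * 354.9
Q = 4507.2 kJ

4507.2


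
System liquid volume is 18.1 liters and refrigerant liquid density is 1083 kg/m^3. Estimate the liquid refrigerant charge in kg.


Charge = V * rho / 1000
Charge = 18.1 * 1083 / 1000
Charge = 19.6 kg

19.6


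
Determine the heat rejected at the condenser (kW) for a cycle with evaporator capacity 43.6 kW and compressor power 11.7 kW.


Q_cond = Q_evap + W
Q_cond = 43.6 + 11.7
Q_cond = 55.3 kW

55.3


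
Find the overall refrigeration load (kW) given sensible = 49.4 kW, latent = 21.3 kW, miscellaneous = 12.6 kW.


Q_total = Q_s + Q_l + Q_misc
Q_total = 49.4 + 21.3 + 12.6
Q_total = 83.3 kW

83.3


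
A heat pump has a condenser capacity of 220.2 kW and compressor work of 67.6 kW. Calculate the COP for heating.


COP_hp = Q_cond / W
COP_hp = 220.2 / 67.6
COP_hp = 3.257

3.257


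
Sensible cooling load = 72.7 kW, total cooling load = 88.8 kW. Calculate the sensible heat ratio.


SHR = Q_sensible / Q_total
SHR = 72.7 / 88.8
SHR = 0.819

0.819


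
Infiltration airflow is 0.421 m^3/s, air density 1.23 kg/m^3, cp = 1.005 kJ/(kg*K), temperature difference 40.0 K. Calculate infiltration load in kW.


Q = V_dot * rho * cp * dT
Q = 0.421 * 1.23 * 1.005 * 40.0
Q = 20.817 kW

20.817


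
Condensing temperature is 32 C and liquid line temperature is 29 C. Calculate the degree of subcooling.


Subcooling = T_cond - T_liquid
Subcooling = 32 - 29
Subcooling = 3 K

3


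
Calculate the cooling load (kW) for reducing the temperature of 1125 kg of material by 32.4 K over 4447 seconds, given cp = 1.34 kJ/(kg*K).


Q = m * cp * dT / t
Q = 1125 * 1.34 * 32.4 / 4447
Q = 10.983 kW

10.983


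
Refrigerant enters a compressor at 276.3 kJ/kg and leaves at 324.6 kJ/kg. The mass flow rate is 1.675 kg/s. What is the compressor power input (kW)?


dh = 324.6 - 276.3 = 48.3 kJ/kg
W = m_dot * dh = 1.675 * 48.3 = 80.9 kW

80.9


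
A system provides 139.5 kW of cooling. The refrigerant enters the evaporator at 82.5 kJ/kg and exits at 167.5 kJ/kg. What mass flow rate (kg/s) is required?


dh = 167.5 - 82.5 = 85.0 kJ/kg
m_dot = Q / dh = 139.5 / 85.0 = 1.6412 kg/s

1.6412


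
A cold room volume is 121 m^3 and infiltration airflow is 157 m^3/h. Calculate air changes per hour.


ACH = flow / volume
ACH = 157 / 121
ACH = 1.298

1.298


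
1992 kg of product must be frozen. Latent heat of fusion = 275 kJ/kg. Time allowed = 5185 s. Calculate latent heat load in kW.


Q_lat = m * h_fg / t
Q_lat = 1992 * 275 / 5185
Q_lat = 105.65 kW

105.65


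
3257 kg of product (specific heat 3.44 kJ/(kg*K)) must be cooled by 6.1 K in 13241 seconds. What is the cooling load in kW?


Q = m * cp * dT / t
Q = 3257 * 3.44 * 6.1 / 13241
Q = 5.162 kW

5.162


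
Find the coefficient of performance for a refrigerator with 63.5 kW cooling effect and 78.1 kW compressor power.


COP = Q_evap / W
COP = 63.5 / 78.1
COP = 0.813

0.813


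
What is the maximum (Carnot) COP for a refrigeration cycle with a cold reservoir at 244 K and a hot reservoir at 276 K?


dT = 276 - 244 = 32 K
COP_carnot = T_cold / dT = 244 / 32
COP_carnot = 7.625

7.625


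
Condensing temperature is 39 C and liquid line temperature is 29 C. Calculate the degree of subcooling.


Subcooling = T_cond - T_liquid
Subcooling = 39 - 29
Subcooling = 10 K

10


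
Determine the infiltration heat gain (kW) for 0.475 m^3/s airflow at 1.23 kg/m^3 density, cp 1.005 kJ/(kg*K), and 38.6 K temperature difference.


Q = V_dot * rho * cp * dT
Q = 0.475 * 1.23 * 1.005 * 38.6
Q = 22.665 kW

22.665


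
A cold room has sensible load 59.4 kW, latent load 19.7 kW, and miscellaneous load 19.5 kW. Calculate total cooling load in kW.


Q_total = Q_s + Q_l + Q_misc
Q_total = 59.4 + 19.7 + 19.5
Q_total = 98.6 kW

98.6


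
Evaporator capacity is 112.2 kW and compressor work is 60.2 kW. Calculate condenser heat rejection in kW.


Q_cond = Q_evap + W
Q_cond = 112.2 + 60.2
Q_cond = 172.4 kW

172.4


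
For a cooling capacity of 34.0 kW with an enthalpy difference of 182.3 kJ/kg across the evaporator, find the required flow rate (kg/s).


m_dot = Q / dh
m_dot = 34.0 / 182.3
m_dot = 0.1865 kg/s

0.1865


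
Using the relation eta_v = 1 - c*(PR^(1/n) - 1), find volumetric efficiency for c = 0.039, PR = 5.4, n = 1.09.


PR^(1/n) = 5.4^(1/1.09) = 4.69808511
eta_v = 1 - 0.039 * (4.69808511 - 1)
eta_v = 0.8558

0.8558


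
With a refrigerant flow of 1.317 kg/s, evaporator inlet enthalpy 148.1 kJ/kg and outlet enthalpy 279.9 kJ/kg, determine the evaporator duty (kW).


dh = 279.9 - 148.1 = 131.8 kJ/kg
Q_evap = m_dot * dh = 1.317 * 131.8
Q_evap = 173.58 kW

173.58


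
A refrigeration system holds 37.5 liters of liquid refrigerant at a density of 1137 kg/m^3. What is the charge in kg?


Charge = V * rho / 1000
Charge = 37.5 * 1137 / 1000
Charge = 42.64 kg

42.64


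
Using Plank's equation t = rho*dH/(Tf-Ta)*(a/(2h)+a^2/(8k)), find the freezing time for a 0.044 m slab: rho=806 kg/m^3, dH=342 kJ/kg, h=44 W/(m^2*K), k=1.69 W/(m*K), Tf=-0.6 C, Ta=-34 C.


dT = -0.6 - (-34) = 33.4 K
term1 = a/(2h) = 0.044/(2*44) = 0.0005
term2 = a^2/(8k) = 0.044^2/(8*1.69) = 0.0001431952663
t = rho*dH*1000/dT * (term1 + term2)
t = 806*342*1000/33.4 * (0.0005 + 0.0001431952663)
t = 5308 s

5308


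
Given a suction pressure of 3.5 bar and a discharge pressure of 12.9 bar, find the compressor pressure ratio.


PR = P_high / P_low
PR = 12.9 / 3.5
PR = 3.686

3.686


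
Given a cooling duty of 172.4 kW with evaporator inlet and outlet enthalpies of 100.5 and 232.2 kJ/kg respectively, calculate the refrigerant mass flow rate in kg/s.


dh = 232.2 - 100.5 = 131.7 kJ/kg
m_dot = Q / dh = 172.4 / 131.7 = 1.309 kg/s

1.309


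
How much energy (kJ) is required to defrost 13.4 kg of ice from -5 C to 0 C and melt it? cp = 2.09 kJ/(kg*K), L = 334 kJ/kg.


Sensible heat = cp * dT = 2.09 * 5 = 10.45 kJ/kg
Total per kg = 10.45 + 334 = 344.45 kJ/kg
Q = m * total = 13.4 * 344.45
Q = 4615.6 kJ

4615.6


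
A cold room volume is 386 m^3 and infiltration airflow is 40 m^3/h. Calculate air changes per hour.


ACH = flow / volume
ACH = 40 / 386
ACH = 0.104

0.104


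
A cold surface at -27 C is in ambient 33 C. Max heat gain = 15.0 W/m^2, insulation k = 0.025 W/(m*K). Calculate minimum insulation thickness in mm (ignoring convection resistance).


dT = 33 - (-27) = 60 K
thickness = k * dT / q_max * 1000
thickness = 0.025 * 60 / 15.0 * 1000
thickness = 100.0 mm

100.0


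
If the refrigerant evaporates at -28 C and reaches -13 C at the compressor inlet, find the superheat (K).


Superheat = T_suction - T_evap
Superheat = -13 - (-28)
Superheat = 15 K

15


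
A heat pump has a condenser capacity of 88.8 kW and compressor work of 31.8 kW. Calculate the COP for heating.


COP_hp = Q_cond / W
COP_hp = 88.8 / 31.8
COP_hp = 2.792

2.792


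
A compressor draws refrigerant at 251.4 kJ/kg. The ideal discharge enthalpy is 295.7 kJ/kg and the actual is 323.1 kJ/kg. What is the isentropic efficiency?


dh_ideal = 295.7 - 251.4 = 44.3 kJ/kg
dh_actual = 323.1 - 251.4 = 71.7 kJ/kg
eta_s = dh_ideal / dh_actual = 44.3 / 71.7
eta_s = 0.6179

0.6179


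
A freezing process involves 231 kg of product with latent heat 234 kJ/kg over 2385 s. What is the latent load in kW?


Q_lat = m * h_fg / t
Q_lat = 231 * 234 / 2385
Q_lat = 22.66 kW

22.66


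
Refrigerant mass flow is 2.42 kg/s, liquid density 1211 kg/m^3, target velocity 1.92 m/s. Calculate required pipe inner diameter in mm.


A = m_dot / (rho * v) = 2.42 / (1211 * 1.92) = 0.001040806496 m^2
d = sqrt(4*A/pi) * 1000
d = 36.4 mm

36.4


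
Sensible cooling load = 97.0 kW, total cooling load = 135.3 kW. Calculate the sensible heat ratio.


SHR = Q_sensible / Q_total
SHR = 97.0 / 135.3
SHR = 0.717

0.717


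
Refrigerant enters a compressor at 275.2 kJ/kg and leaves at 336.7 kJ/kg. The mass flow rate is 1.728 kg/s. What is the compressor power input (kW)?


dh = 336.7 - 275.2 = 61.5 kJ/kg
W = m_dot * dh = 1.728 * 61.5 = 106.27 kW

106.27


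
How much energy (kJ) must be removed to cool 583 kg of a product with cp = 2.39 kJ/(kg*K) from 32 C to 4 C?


dT = 32 - (4) = 28 K
Q = m * cp * dT = 583 * 2.39 * 28
Q = 39014 kJ

39014


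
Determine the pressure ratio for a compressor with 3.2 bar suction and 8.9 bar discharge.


PR = P_high / P_low
PR = 8.9 / 3.2
PR = 2.781

2.781


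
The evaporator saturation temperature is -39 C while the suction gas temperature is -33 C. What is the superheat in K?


Superheat = T_suction - T_evap
Superheat = -33 - (-39)
Superheat = 6 K

6


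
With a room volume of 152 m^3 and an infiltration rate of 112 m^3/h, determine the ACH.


ACH = flow / volume
ACH = 112 / 152
ACH = 0.737

0.737


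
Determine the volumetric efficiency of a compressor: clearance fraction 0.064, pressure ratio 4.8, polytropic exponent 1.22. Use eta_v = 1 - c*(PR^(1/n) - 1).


PR^(1/n) = 4.8^(1/1.22) = 3.6173827
eta_v = 1 - 0.064 * (3.6173827 - 1)
eta_v = 0.8325

0.8325


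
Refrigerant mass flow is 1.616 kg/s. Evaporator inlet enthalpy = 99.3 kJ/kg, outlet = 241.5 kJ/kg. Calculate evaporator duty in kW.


dh = 241.5 - 99.3 = 142.2 kJ/kg
Q_evap = m_dot * dh = 1.616 * 142.2
Q_evap = 229.8 kW

229.8


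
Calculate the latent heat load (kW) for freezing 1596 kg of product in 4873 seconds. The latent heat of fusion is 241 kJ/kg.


Q_lat = m * h_fg / t
Q_lat = 1596 * 241 / 4873
Q_lat = 78.93 kW

78.93


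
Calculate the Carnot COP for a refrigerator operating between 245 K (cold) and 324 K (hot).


dT = 324 - 245 = 79 K
COP_carnot = T_cold / dT = 245 / 79
COP_carnot = 3.101

3.101


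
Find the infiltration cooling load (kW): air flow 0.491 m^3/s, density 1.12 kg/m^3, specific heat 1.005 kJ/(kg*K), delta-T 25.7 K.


Q = V_dot * rho * cp * dT
Q = 0.491 * 1.12 * 1.005 * 25.7
Q = 14.204 kW

14.204


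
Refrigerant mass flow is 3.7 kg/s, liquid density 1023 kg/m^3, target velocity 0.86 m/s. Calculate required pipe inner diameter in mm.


A = m_dot / (rho * v) = 3.7 / (1023 * 0.86) = 0.004205596854 m^2
d = sqrt(4*A/pi) * 1000
d = 73.2 mm

73.2


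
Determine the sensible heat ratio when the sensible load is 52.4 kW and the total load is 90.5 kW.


SHR = Q_sensible / Q_total
SHR = 52.4 / 90.5
SHR = 0.579

0.579


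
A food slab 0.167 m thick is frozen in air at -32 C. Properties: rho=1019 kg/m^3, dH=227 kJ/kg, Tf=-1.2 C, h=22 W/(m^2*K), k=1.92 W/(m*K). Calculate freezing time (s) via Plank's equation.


dT = -1.2 - (-32) = 30.8 K
term1 = a/(2h) = 0.167/(2*22) = 0.003795454545
term2 = a^2/(8k) = 0.167^2/(8*1.92) = 0.001815690104
t = rho*dH*1000/dT * (term1 + term2)
t = 1019*227*1000/30.8 * (0.003795454545 + 0.001815690104)
t = 42141 s

42141


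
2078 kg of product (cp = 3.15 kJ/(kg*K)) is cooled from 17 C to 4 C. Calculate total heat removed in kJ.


dT = 17 - (4) = 13 K
Q = m * cp * dT = 2078 * 3.15 * 13
Q = 85094 kJ

85094


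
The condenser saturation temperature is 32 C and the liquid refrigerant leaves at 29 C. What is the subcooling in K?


Subcooling = T_cond - T_liquid
Subcooling = 32 - 29
Subcooling = 3 K

3


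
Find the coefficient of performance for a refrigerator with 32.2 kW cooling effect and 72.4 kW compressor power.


COP = Q_evap / W
COP = 32.2 / 72.4
COP = 0.445

0.445


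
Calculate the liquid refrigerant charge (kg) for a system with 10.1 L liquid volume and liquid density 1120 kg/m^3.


Charge = V * rho / 1000
Charge = 10.1 * 1120 / 1000
Charge = 11.31 kg

11.31


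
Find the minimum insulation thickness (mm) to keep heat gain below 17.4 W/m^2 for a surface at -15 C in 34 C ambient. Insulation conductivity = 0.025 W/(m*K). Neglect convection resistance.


dT = 34 - (-15) = 49 K
thickness = k * dT / q_max * 1000
thickness = 0.025 * 49 / 17.4 * 1000
thickness = 70.4 mm

70.4


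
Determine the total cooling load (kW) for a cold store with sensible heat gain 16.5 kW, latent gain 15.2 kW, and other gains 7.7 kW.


Q_total = Q_s + Q_l + Q_misc
Q_total = 16.5 + 15.2 + 7.7
Q_total = 39.4 kW

39.4


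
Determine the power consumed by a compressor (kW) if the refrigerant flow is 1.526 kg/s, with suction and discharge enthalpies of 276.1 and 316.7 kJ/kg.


dh = 316.7 - 276.1 = 40.6 kJ/kg
W = m_dot * dh = 1.526 * 40.6 = 61.96 kW

61.96


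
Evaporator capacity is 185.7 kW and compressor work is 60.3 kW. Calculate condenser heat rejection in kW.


Q_cond = Q_evap + W
Q_cond = 185.7 + 60.3
Q_cond = 246.0 kW

246.0


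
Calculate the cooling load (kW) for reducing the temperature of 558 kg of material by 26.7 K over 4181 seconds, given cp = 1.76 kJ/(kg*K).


Q = m * cp * dT / t
Q = 558 * 1.76 * 26.7 / 4181
Q = 6.272 kW

6.272


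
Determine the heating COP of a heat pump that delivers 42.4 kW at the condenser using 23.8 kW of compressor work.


COP_hp = Q_cond / W
COP_hp = 42.4 / 23.8
COP_hp = 1.782

1.782


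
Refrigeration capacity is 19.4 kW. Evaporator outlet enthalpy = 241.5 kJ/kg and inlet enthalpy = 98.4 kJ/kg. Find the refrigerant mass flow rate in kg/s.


dh = 241.5 - 98.4 = 143.1 kJ/kg
m_dot = Q / dh = 19.4 / 143.1 = 0.1356 kg/s

0.1356


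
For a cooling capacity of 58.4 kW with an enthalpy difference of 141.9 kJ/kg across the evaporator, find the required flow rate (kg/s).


m_dot = Q / dh
m_dot = 58.4 / 141.9
m_dot = 0.4116 kg/s

0.4116


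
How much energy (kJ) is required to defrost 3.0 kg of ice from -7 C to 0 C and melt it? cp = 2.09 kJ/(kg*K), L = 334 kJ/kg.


Sensible heat = cp * dT = 2.09 * 7 = 14.63 kJ/kg
Total per kg = 14.63 + 334 = 348.63 kJ/kg
Q = m * total = 3.0 * 348.63
Q = 1045.9 kJ

1045.9


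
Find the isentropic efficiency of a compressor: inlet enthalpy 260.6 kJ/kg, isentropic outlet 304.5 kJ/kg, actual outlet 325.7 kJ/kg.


dh_ideal = 304.5 - 260.6 = 43.9 kJ/kg
dh_actual = 325.7 - 260.6 = 65.1 kJ/kg
eta_s = dh_ideal / dh_actual = 43.9 / 65.1
eta_s = 0.6743

0.6743


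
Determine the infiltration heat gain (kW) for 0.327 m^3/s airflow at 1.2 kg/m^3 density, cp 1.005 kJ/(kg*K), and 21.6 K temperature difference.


Q = V_dot * rho * cp * dT
Q = 0.327 * 1.2 * 1.005 * 21.6
Q = 8.518 kW

8.518


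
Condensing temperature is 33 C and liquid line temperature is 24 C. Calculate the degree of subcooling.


Subcooling = T_cond - T_liquid
Subcooling = 33 - 24
Subcooling = 9 K

9


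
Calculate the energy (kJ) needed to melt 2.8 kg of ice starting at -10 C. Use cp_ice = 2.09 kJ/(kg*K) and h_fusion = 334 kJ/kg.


Sensible heat = cp * dT = 2.09 * 10 = 20.9 kJ/kg
Total per kg = 20.9 + 334 = 354.9 kJ/kg
Q = m * total = 2.8 * 354.9
Q = 993.7 kJ

993.7


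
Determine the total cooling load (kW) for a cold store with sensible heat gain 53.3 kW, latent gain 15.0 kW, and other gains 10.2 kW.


Q_total = Q_s + Q_l + Q_misc
Q_total = 53.3 + 15.0 + 10.2
Q_total = 78.5 kW

78.5


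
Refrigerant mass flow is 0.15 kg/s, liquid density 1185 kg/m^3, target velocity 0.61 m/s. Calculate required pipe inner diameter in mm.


A = m_dot / (rho * v) = 0.15 / (1185 * 0.61) = 0.0002075119319 m^2
d = sqrt(4*A/pi) * 1000
d = 16.3 mm

16.3


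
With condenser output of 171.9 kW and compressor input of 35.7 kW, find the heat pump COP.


COP_hp = Q_cond / W
COP_hp = 171.9 / 35.7
COP_hp = 4.815

4.815


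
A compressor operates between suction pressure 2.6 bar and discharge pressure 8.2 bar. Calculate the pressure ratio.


PR = P_high / P_low
PR = 8.2 / 2.6
PR = 3.154

3.154


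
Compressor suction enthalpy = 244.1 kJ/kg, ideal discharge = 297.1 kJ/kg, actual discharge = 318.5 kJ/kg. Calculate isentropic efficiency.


dh_ideal = 297.1 - 244.1 = 53.0 kJ/kg
dh_actual = 318.5 - 244.1 = 74.4 kJ/kg
eta_s = dh_ideal / dh_actual = 53.0 / 74.4
eta_s = 0.7124

0.7124


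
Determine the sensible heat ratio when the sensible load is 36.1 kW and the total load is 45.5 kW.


SHR = Q_sensible / Q_total
SHR = 36.1 / 45.5
SHR = 0.793

0.793


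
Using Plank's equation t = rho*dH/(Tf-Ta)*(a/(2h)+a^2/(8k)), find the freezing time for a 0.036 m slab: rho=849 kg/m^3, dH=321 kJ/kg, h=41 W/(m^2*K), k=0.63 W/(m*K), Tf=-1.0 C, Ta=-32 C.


dT = -1.0 - (-32) = 31.0 K
term1 = a/(2h) = 0.036/(2*41) = 0.0004390243902
term2 = a^2/(8k) = 0.036^2/(8*0.63) = 0.0002571428571
t = rho*dH*1000/dT * (term1 + term2)
t = 849*321*1000/31.0 * (0.0004390243902 + 0.0002571428571)
t = 6120 s

6120


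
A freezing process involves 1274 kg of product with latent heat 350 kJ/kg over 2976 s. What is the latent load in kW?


Q_lat = m * h_fg / t
Q_lat = 1274 * 350 / 2976
Q_lat = 149.83 kW

149.83


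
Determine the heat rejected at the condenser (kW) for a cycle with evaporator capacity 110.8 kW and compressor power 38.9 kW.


Q_cond = Q_evap + W
Q_cond = 110.8 + 38.9
Q_cond = 149.7 kW

149.7


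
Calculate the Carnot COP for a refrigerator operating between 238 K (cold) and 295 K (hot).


dT = 295 - 238 = 57 K
COP_carnot = T_cold / dT = 238 / 57
COP_carnot = 4.175

4.175


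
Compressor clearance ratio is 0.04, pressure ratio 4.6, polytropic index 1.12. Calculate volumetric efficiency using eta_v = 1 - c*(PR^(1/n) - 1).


PR^(1/n) = 4.6^(1/1.12) = 3.90614233
eta_v = 1 - 0.04 * (3.90614233 - 1)
eta_v = 0.8838

0.8838


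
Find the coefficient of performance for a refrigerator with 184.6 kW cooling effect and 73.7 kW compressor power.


COP = Q_evap / W
COP = 184.6 / 73.7
COP = 2.505

2.505


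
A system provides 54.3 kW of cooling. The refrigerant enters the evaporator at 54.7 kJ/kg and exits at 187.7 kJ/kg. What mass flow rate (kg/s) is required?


dh = 187.7 - 54.7 = 133.0 kJ/kg
m_dot = Q / dh = 54.3 / 133.0 = 0.4083 kg/s

0.4083


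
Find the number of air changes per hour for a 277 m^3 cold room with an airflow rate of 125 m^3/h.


ACH = flow / volume
ACH = 125 / 277
ACH = 0.451

0.451


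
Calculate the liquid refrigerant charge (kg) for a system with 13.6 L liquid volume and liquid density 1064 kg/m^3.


Charge = V * rho / 1000
Charge = 13.6 * 1064 / 1000
Charge = 14.47 kg

14.47


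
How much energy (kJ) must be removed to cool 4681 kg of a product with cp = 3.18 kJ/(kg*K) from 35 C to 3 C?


dT = 35 - (3) = 32 K
Q = m * cp * dT = 4681 * 3.18 * 32
Q = 476339 kJ

476339


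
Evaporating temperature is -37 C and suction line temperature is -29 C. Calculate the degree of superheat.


Superheat = T_suction - T_evap
Superheat = -29 - (-37)
Superheat = 8 K

8


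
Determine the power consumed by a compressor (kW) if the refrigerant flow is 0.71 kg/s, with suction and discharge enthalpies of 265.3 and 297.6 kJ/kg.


dh = 297.6 - 265.3 = 32.3 kJ/kg
W = m_dot * dh = 0.71 * 32.3 = 22.93 kW

22.93


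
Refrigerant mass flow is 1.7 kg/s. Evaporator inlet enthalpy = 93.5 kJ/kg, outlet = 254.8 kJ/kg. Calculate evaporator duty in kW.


dh = 254.8 - 93.5 = 161.3 kJ/kg
Q_evap = m_dot * dh = 1.7 * 161.3
Q_evap = 274.21 kW

274.21


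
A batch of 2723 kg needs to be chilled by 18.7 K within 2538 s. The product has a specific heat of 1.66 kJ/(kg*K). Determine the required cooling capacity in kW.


Q = m * cp * dT / t
Q = 2723 * 1.66 * 18.7 / 2538
Q = 33.305 kW

33.305


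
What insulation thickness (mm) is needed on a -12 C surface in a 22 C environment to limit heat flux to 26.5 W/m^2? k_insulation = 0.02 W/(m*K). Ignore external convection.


dT = 22 - (-12) = 34 K
thickness = k * dT / q_max * 1000
thickness = 0.02 * 34 / 26.5 * 1000
thickness = 25.7 mm

25.7


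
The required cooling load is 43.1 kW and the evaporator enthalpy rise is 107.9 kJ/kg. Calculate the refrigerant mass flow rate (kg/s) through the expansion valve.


m_dot = Q / dh
m_dot = 43.1 / 107.9
m_dot = 0.3994 kg/s

0.3994


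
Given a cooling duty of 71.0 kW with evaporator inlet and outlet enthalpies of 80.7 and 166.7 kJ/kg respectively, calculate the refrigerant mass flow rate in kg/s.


dh = 166.7 - 80.7 = 86.0 kJ/kg
m_dot = Q / dh = 71.0 / 86.0 = 0.8256 kg/s

0.8256


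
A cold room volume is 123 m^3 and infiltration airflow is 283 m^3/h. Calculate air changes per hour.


ACH = flow / volume
ACH = 283 / 123
ACH = 2.301

2.301


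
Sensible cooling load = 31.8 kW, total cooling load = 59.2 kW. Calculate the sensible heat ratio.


SHR = Q_sensible / Q_total
SHR = 31.8 / 59.2
SHR = 0.537

0.537


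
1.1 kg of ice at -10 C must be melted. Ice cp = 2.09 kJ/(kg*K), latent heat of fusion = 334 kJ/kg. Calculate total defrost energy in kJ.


Sensible heat = cp * dT = 2.09 * 10 = 20.9 kJ/kg
Total per kg = 20.9 + 334 = 354.9 kJ/kg
Q = m * total = 1.1 * 354.9
Q = 390.4 kJ

390.4


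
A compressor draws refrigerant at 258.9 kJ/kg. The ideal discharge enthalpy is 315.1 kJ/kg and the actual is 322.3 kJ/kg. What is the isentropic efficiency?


dh_ideal = 315.1 - 258.9 = 56.2 kJ/kg
dh_actual = 322.3 - 258.9 = 63.4 kJ/kg
eta_s = dh_ideal / dh_actual = 56.2 / 63.4
eta_s = 0.8864

0.8864


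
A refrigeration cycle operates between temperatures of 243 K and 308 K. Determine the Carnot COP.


dT = 308 - 243 = 65 K
COP_carnot = T_cold / dT = 243 / 65
COP_carnot = 3.738

3.738


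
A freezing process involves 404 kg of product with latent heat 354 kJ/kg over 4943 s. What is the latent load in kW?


Q_lat = m * h_fg / t
Q_lat = 404 * 354 / 4943
Q_lat = 28.93 kW

28.93


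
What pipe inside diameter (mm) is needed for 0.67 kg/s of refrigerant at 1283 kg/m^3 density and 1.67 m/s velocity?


A = m_dot / (rho * v) = 0.67 / (1283 * 1.67) = 0.0003127027317 m^2
d = sqrt(4*A/pi) * 1000
d = 20.0 mm

20.0


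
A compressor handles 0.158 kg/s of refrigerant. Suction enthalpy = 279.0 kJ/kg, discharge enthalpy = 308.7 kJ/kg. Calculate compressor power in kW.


dh = 308.7 - 279.0 = 29.7 kJ/kg
W = m_dot * dh = 0.158 * 29.7 = 4.69 kW

4.69


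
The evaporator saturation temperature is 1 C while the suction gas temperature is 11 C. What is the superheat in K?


Superheat = T_suction - T_evap
Superheat = 11 - (1)
Superheat = 10 K

10


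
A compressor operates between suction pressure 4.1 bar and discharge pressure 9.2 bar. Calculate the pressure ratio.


PR = P_high / P_low
PR = 9.2 / 4.1
PR = 2.244

2.244


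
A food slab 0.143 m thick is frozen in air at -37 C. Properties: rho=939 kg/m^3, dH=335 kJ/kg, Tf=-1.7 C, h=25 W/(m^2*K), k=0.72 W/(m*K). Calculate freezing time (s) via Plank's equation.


dT = -1.7 - (-37) = 35.3 K
term1 = a/(2h) = 0.143/(2*25) = 0.00286
term2 = a^2/(8k) = 0.143^2/(8*0.72) = 0.003550173611
t = rho*dH*1000/dT * (term1 + term2)
t = 939*335*1000/35.3 * (0.00286 + 0.003550173611)
t = 57122 s

57122


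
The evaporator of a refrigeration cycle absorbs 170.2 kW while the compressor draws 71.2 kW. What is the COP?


COP = Q_evap / W
COP = 170.2 / 71.2
COP = 2.39

2.39


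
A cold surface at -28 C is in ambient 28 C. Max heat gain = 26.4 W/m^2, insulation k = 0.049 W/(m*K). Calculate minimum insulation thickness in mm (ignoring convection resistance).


dT = 28 - (-28) = 56 K
thickness = k * dT / q_max * 1000
thickness = 0.049 * 56 / 26.4 * 1000
thickness = 103.9 mm

103.9


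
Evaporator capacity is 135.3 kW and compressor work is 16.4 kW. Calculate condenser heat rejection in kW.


Q_cond = Q_evap + W
Q_cond = 135.3 + 16.4
Q_cond = 151.7 kW

151.7


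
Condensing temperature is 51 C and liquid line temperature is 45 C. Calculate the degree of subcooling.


Subcooling = T_cond - T_liquid
Subcooling = 51 - 45
Subcooling = 6 K

6


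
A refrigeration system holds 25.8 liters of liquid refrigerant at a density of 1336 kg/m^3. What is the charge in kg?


Charge = V * rho / 1000
Charge = 25.8 * 1336 / 1000
Charge = 34.47 kg

34.47


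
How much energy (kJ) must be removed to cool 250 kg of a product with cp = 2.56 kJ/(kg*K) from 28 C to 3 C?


dT = 28 - (3) = 25 K
Q = m * cp * dT = 250 * 2.56 * 25
Q = 16000 kJ

16000


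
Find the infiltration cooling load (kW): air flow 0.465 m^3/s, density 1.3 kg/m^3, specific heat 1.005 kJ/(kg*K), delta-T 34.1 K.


Q = V_dot * rho * cp * dT
Q = 0.465 * 1.3 * 1.005 * 34.1
Q = 20.717 kW

20.717
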